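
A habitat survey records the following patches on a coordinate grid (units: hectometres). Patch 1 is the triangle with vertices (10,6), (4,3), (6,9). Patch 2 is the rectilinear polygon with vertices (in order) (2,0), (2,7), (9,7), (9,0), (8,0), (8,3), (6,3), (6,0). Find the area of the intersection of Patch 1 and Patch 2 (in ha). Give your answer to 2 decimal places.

The intersection is the polygon with vertices (4,3), (5.333,7), (8.667,7), (9,6.75), (9,5.5).
By the shoelace formula its area is 11.04.

11.04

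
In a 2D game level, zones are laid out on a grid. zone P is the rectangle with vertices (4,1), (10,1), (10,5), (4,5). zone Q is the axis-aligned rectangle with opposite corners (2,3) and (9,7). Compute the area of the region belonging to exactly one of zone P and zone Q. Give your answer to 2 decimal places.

|zone P∩zone Q|: x∈[4,9], y∈[3,5] → 5·2 = 10.
|zone P △ zone Q| = |zone P| + |zone Q| − 2·|zone P∩zone Q| = 24 + 28 − 20 = 32.00.

32.00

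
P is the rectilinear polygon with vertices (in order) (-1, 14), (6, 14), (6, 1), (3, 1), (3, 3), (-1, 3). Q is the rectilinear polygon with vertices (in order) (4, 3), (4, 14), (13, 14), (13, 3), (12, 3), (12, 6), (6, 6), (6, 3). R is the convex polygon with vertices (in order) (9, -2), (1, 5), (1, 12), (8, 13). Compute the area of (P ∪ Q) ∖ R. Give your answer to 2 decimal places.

79.01

|P ∪ Q| = 142.
|(P ∪ Q) ∩ R| = 62.9905.
|(P ∪ Q) ∖ R| = 142 − 62.9905 = 79.01.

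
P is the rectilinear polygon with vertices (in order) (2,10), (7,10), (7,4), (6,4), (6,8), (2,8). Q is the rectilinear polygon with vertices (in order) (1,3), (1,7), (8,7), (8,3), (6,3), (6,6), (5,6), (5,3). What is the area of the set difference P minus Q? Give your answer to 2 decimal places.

|P| = 14, |P∩Q| = 3.
|P ∖ Q| = |P| − |P∩Q| = 14 − 3 = 11.00.

11.00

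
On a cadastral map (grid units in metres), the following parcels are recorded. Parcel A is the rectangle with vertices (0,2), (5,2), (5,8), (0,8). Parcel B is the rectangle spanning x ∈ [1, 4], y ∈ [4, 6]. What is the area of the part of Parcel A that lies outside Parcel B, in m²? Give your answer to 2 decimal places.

24.00

|Parcel A∩Parcel B|: x∈[1,4], y∈[4,6] → 3·2 = 6.
|Parcel A| = 30.
|Parcel A ∖ Parcel B| = |Parcel A| − |Parcel A∩Parcel B| = 30 − 6 = 24.00.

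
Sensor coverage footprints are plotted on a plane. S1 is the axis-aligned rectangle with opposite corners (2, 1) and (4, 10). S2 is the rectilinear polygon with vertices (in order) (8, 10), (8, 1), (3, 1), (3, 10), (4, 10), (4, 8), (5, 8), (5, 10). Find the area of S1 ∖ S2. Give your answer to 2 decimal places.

|S1| = 18, |S1∩S2| = 9.
|S1 ∖ S2| = |S1| − |S1∩S2| = 18 − 9 = 9.00.

9.00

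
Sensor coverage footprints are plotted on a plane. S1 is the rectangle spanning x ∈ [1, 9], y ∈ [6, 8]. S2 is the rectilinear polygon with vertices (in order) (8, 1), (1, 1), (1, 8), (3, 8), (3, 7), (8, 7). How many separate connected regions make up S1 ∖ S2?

S1 ∖ S2 is a single connected region.

1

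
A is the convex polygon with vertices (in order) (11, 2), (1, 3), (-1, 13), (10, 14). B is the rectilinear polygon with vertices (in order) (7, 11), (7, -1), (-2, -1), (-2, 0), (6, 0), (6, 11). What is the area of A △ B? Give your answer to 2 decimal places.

118.40

|A| = 115.5, |B| = 20, |A∩B| = 8.55.
|A △ B| = |A| + |B| − 2·|A∩B| = 115.5 + 20 − 17.1 = 118.40.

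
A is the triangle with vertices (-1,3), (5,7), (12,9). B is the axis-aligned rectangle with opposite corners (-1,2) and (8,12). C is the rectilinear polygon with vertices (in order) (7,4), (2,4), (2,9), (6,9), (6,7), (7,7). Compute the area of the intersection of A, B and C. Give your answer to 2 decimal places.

4.45

The intersection is the polygon with vertices (6,7.286), (6,7), (7,7), (7,6.692), (2,4.385), (2,5), (5,7).
By the shoelace formula its area is 4.45.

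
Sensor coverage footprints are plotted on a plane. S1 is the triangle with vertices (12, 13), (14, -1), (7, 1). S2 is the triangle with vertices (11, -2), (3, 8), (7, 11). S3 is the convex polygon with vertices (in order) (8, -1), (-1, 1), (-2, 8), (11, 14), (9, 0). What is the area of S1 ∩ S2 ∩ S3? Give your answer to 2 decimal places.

The intersection is the polygon with vertices (7.548,2.315), (8.77,5.248), (9.439,3.073), (9.061,0.424).
By the shoelace formula its area is 4.67.

4.67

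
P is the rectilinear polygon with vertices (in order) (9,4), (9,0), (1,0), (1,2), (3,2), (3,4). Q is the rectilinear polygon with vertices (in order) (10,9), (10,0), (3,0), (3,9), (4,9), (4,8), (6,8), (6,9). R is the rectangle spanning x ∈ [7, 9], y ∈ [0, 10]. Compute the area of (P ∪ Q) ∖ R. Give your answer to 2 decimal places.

47.00

|P ∪ Q| = 65.
|(P ∪ Q) ∩ R| = 18.
|(P ∪ Q) ∖ R| = 65 − 18 = 47.00.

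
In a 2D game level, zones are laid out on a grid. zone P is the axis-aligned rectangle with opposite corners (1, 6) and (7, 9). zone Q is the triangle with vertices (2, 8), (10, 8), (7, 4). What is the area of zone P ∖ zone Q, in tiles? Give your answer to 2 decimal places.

10.50

|zone P| = 18, |zone P∩zone Q| = 7.5.
|zone P ∖ zone Q| = |zone P| − |zone P∩zone Q| = 18 − 7.5 = 10.50.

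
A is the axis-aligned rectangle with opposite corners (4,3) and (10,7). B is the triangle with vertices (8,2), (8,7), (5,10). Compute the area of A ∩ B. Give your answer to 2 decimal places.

4.50

The intersection is the polygon with vertices (8,7), (8,3), (7.625,3), (6.125,7).
By the shoelace formula its area is 4.50.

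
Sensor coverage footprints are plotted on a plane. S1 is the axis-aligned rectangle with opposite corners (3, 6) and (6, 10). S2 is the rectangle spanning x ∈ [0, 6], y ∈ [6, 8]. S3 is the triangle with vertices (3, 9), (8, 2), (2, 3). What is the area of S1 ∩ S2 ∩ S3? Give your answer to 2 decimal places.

The intersection is the polygon with vertices (3,6), (3,8), (3.714,8), (5.143,6).
By the shoelace formula its area is 2.86.

2.86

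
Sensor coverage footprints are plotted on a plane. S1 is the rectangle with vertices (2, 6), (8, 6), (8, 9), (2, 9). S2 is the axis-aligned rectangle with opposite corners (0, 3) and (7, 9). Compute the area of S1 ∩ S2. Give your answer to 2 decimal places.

|S1∩S2|: x∈[2,7], y∈[6,9] → 5·3 = 15.

15.00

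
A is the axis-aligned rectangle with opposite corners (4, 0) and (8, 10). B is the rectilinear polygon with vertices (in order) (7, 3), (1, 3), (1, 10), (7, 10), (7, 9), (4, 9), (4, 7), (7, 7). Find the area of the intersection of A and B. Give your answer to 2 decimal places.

15.00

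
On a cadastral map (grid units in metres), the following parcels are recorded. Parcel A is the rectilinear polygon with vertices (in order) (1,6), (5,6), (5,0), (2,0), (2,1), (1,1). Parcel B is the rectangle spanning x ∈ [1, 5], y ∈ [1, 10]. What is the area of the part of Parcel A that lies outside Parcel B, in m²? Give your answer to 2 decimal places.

3.00

|Parcel A| = 23, |Parcel A∩Parcel B| = 20.
|Parcel A ∖ Parcel B| = |Parcel A| − |Parcel A∩Parcel B| = 23 − 20 = 3.00.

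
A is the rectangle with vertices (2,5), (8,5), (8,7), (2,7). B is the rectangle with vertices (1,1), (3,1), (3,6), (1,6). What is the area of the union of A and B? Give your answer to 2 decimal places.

By inclusion–exclusion:
Individual areas: |A| = 12, |B| = 10.
|A∩B|: x∈[2,3], y∈[5,6] → 1·1 = 1.
|A ∪ B| = 22 − 1 = 21.00.

21.00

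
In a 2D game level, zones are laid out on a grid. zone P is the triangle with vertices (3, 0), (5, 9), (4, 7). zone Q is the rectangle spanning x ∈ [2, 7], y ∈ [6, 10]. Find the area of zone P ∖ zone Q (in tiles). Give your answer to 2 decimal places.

1.43

|zone P| = 2.5, |zone P∩zone Q| = 1.0714.
|zone P ∖ zone Q| = |zone P| − |zone P∩zone Q| = 2.5 − 1.0714 = 1.43.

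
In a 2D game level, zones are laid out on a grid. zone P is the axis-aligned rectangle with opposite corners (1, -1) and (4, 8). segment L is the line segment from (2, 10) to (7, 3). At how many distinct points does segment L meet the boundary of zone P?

The segment meets the boundary at (3.429,8), (4,7.2).

2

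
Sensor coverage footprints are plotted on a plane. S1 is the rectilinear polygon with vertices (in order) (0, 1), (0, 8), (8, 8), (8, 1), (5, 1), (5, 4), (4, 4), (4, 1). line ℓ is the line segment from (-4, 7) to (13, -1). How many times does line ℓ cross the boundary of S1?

The segment meets the boundary at (8,1.353), (5,2.765), (4,3.235), (0,5.118).

4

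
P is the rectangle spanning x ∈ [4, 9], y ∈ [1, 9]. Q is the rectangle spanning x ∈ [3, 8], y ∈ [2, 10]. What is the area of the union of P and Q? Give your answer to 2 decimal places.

52.00

By inclusion–exclusion:
Individual areas: |P| = 40, |Q| = 40.
|P∩Q|: x∈[4,8], y∈[2,9] → 4·7 = 28.
|P ∪ Q| = 80 − 28 = 52.00.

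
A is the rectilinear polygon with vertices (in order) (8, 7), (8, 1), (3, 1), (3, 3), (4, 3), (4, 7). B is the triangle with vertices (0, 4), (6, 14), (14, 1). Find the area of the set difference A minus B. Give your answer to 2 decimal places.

|A| = 26, |A∩B| = 17.1429.
|A ∖ B| = |A| − |A∩B| = 26 − 17.1429 = 8.86.

8.86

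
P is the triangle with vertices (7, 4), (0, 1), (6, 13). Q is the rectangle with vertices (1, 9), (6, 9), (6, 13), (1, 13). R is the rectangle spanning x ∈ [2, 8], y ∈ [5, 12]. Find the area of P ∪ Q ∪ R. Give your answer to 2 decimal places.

By inclusion–exclusion:
Individual areas: |P| = 33, |Q| = 20, |R| = 42.
|P∩Q| = 4.
|P∩R| = 19.25.
|Q∩R|: x∈[2,6], y∈[9,12] → 4·3 = 12.
|P∩Q∩R| = 3.75.
|P ∪ Q ∪ R| = 95 − 35.25 + 3.75 = 63.50.

63.50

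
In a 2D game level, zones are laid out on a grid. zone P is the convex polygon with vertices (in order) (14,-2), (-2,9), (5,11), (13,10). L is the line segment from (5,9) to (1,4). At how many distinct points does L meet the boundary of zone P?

The segment meets the boundary at (2.516,5.895).

1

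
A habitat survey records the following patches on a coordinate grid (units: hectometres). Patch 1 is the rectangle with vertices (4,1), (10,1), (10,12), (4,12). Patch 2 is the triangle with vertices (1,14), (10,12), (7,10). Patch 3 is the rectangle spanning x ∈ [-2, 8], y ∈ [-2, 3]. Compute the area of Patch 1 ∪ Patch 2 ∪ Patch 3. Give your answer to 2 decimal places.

114.00

By inclusion–exclusion:
Individual areas: |Patch 1| = 66, |Patch 2| = 12, |Patch 3| = 50.
|Patch 1∩Patch 2| = 6.
|Patch 1∩Patch 3|: x∈[4,8], y∈[1,3] → 4·2 = 8.
|Patch 2∩Patch 3| = 0.
|Patch 1∩Patch 2∩Patch 3| = 0.
|Patch 1 ∪ Patch 2 ∪ Patch 3| = 128 − 14 + 0 = 114.00.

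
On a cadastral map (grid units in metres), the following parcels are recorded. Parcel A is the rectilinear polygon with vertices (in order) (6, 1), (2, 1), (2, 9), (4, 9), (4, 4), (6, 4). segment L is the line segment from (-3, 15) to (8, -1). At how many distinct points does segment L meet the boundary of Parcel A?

The segment meets the boundary at (6,1.909), (4,4.818), (2,7.727), (4.562,4).

4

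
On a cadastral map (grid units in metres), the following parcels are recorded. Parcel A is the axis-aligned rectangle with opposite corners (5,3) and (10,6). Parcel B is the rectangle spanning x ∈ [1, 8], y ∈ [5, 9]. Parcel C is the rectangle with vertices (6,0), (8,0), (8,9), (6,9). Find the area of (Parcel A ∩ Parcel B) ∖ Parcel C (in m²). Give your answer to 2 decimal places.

|Parcel A ∩ Parcel B| = 3.
|(Parcel A ∩ Parcel B) ∩ Parcel C| = 2.
|(Parcel A ∩ Parcel B) ∖ Parcel C| = 3 − 2 = 1.00.

1.00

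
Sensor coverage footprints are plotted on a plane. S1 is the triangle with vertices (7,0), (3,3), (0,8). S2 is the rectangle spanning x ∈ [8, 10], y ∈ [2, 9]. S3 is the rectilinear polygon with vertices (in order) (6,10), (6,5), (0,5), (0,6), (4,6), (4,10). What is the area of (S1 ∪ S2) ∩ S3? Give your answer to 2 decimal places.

0.69

The region (S1 ∪ S2) ∩ S3 is the polygon with vertices (1.2,6), (1.75,6), (2.625,5), (1.8,5).
By the shoelace formula its area is 0.69.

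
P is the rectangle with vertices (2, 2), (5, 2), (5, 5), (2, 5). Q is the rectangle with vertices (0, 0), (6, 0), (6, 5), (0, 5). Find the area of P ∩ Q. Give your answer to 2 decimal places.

9.00

|P∩Q|: x∈[2,5], y∈[2,5] → 3·3 = 9.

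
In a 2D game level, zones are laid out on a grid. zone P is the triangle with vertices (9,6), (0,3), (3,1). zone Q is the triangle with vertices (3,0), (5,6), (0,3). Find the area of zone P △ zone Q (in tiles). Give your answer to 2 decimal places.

|zone P| = 13.5, |zone Q| = 12, |zone P∩zone Q| = 7.2692.
|zone P △ zone Q| = |zone P| + |zone Q| − 2·|zone P∩zone Q| = 13.5 + 12 − 14.5385 = 10.96.

10.96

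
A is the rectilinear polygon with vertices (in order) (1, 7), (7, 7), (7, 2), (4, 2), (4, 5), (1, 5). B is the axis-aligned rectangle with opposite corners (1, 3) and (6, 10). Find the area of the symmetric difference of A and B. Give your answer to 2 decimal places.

28.00

|A| = 21, |B| = 35, |A∩B| = 14.
|A △ B| = |A| + |B| − 2·|A∩B| = 21 + 35 − 28 = 28.00.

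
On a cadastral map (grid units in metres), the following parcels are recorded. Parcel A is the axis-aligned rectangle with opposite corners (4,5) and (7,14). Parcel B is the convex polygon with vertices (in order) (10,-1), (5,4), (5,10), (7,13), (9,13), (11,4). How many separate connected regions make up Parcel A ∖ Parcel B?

Parcel A ∖ Parcel B is a single connected region.

1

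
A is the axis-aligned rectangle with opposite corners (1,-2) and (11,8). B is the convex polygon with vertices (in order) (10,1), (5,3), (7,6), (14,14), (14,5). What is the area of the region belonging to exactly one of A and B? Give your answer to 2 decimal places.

101.50

|A| = 100, |B| = 57, |A∩B| = 27.75.
|A △ B| = |A| + |B| − 2·|A∩B| = 100 + 57 − 55.5 = 101.50.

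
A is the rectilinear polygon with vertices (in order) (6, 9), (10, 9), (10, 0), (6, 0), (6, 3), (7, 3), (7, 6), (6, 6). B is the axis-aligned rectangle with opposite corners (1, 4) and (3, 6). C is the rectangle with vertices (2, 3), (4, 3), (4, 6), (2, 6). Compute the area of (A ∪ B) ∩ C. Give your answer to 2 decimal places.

The region (A ∪ B) ∩ C is the polygon with vertices (3,4), (2,4), (2,6), (3,6).
By the shoelace formula its area is 2.00.

2.00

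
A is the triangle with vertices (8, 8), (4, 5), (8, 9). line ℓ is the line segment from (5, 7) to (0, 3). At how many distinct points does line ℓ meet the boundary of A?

0

The segment lies entirely outside A and never meets its boundary.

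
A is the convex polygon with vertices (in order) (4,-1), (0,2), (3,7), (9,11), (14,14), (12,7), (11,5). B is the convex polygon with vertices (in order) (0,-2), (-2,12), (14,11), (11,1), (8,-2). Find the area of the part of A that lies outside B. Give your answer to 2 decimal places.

|A| = 87, |A∩B| = 81.4707.
|A ∖ B| = |A| − |A∩B| = 87 − 81.4707 = 5.53.

5.53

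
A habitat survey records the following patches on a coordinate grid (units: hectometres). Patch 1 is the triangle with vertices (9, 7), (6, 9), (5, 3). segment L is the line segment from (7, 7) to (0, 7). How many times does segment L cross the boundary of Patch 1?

The segment meets the boundary at (5.667,7).

1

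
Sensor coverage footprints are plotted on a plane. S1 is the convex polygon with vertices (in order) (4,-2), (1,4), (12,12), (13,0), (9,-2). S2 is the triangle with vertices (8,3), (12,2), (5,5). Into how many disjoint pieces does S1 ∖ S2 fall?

1

S1 ∖ S2 is a single connected region.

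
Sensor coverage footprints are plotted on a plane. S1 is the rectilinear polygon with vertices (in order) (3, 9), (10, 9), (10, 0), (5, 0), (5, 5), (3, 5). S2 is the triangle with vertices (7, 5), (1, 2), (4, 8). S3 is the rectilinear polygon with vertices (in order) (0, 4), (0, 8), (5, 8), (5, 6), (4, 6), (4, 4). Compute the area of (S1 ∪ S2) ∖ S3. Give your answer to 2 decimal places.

52.00

|S1 ∪ S2| = 59.
|(S1 ∪ S2) ∩ S3| = 7.
|(S1 ∪ S2) ∖ S3| = 59 − 7 = 52.00.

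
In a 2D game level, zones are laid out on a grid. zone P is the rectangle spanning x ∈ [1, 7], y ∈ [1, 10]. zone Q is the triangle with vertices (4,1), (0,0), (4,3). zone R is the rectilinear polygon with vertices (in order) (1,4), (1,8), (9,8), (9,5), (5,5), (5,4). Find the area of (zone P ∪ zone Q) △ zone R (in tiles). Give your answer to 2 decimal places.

|zone P ∪ zone Q| = 55.3333.
|(zone P ∪ zone Q) ∩ zone R| = 22.
|(zone P ∪ zone Q) △ zone R| = 55.3333 + 28 − 44 = 39.33.

39.33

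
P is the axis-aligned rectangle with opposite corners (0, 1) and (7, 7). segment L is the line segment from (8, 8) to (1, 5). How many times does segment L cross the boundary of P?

1

The segment meets the boundary at (5.667,7).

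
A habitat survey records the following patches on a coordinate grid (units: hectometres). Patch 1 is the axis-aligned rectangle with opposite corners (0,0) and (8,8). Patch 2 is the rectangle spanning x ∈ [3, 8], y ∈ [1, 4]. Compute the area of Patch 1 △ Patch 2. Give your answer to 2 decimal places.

|Patch 1∩Patch 2|: x∈[3,8], y∈[1,4] → 5·3 = 15.
|Patch 1 △ Patch 2| = |Patch 1| + |Patch 2| − 2·|Patch 1∩Patch 2| = 64 + 15 − 30 = 49.00.

49.00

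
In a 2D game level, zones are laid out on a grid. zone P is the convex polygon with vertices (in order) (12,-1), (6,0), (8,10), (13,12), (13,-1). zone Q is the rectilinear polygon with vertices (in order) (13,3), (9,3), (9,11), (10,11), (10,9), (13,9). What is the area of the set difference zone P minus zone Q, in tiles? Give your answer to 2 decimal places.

43.40

|zone P| = 69, |zone P∩zone Q| = 25.6.
|zone P ∖ zone Q| = |zone P| − |zone P∩zone Q| = 69 − 25.6 = 43.40.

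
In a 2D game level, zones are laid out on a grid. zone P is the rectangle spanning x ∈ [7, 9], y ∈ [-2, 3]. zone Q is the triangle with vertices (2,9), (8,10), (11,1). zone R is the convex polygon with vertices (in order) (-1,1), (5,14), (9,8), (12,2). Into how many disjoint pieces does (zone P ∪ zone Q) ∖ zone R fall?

(zone P ∪ zone Q) ∖ zone R splits into 4 disjoint pieces (area 7.3846, area 0.1943, area 0.1583, area 0.3027).

4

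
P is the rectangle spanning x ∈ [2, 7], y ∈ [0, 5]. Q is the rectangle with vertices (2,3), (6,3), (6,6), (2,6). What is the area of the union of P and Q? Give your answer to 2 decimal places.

By inclusion–exclusion:
Individual areas: |P| = 25, |Q| = 12.
|P∩Q|: x∈[2,6], y∈[3,5] → 4·2 = 8.
|P ∪ Q| = 37 − 8 = 29.00.

29.00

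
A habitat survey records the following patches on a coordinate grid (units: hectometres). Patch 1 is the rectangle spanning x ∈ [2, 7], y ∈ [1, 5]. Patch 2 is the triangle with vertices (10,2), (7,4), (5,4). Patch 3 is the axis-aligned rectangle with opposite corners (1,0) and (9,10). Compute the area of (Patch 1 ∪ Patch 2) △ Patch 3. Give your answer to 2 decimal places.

59.07

|Patch 1 ∪ Patch 2| = 21.2.
|(Patch 1 ∪ Patch 2) ∩ Patch 3| = 21.0667.
|(Patch 1 ∪ Patch 2) △ Patch 3| = 21.2 + 80 − 42.1333 = 59.07.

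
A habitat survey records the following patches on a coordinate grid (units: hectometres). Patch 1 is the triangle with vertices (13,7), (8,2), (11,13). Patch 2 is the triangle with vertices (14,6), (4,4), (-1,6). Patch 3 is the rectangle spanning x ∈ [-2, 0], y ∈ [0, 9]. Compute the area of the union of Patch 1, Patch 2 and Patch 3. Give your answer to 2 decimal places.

50.75

By inclusion–exclusion:
Individual areas: |Patch 1| = 20, |Patch 2| = 15, |Patch 3| = 18.
|Patch 1∩Patch 2| = 2.049.
|Patch 1∩Patch 3| = 0.
|Patch 2∩Patch 3| = 0.2.
|Patch 1∩Patch 2∩Patch 3| = 0.
|Patch 1 ∪ Patch 2 ∪ Patch 3| = 53 − 2.249 + 0 = 50.75.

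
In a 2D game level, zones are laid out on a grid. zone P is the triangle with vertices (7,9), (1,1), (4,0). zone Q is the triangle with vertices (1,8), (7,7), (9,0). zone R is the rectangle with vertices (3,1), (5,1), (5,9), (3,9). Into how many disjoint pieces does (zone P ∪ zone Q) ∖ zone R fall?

(zone P ∪ zone Q) ∖ zone R splits into 3 disjoint pieces (area 14.1601, area 4.3333, area 1.6667).

3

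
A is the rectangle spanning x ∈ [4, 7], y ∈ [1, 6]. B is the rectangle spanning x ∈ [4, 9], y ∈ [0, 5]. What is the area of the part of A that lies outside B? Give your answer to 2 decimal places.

|A∩B|: x∈[4,7], y∈[1,5] → 3·4 = 12.
|A| = 15.
|A ∖ B| = |A| − |A∩B| = 15 − 12 = 3.00.

3.00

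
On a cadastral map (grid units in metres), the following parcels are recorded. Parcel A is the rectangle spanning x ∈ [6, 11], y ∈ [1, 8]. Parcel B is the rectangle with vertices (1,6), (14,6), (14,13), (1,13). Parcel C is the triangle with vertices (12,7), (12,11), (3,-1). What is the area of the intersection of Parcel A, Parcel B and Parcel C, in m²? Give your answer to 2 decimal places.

3.99

The intersection is the polygon with vertices (11,8), (11,6.111), (10.875,6), (8.25,6), (9.75,8).
By the shoelace formula its area is 3.99.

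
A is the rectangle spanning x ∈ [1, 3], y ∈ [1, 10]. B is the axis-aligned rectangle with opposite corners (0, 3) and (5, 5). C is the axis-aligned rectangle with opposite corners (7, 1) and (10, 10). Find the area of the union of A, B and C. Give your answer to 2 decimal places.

By inclusion–exclusion:
Individual areas: |A| = 18, |B| = 10, |C| = 27.
|A∩B|: x∈[1,3], y∈[3,5] → 2·2 = 4.
|A∩C| = 0 (no overlap).
|B∩C| = 0 (no overlap).
|A∩B∩C| = 0.
|A ∪ B ∪ C| = 55 − 4 + 0 = 51.00.

51.00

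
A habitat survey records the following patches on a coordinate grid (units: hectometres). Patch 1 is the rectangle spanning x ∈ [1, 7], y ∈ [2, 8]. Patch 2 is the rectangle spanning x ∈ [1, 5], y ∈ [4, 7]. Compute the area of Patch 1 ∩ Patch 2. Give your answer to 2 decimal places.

|Patch 1∩Patch 2|: x∈[1,5], y∈[4,7] → 4·3 = 12.

12.00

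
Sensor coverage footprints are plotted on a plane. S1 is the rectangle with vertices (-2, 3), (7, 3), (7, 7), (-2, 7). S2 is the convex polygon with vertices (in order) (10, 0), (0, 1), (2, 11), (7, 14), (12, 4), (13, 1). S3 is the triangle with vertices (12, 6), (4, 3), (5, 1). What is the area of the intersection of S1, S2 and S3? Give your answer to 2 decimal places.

1.69

The intersection is the polygon with vertices (7,3), (4,3), (7,4.125).
By the shoelace formula its area is 1.69.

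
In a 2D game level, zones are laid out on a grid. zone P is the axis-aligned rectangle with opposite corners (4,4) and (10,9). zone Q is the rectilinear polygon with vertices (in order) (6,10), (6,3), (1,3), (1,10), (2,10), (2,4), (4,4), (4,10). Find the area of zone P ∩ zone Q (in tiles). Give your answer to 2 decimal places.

The intersection is the polygon with vertices (6,9), (6,4), (4,4), (4,9).
By the shoelace formula its area is 10.00.

10.00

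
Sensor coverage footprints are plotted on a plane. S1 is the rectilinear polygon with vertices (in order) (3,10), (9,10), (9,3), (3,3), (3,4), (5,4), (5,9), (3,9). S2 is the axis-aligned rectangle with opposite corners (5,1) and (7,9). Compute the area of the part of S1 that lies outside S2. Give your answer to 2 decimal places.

|S1| = 32, |S1∩S2| = 12.
|S1 ∖ S2| = |S1| − |S1∩S2| = 32 − 12 = 20.00.

20.00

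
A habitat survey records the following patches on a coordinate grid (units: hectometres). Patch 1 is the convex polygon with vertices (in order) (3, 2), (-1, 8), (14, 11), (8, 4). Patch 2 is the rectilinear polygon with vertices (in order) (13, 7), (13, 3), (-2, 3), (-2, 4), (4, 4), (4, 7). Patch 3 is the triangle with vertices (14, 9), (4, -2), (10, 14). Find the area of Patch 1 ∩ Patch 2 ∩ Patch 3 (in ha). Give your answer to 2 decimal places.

8.14

The intersection is the polygon with vertices (10.571,7), (8,4), (5.941,3.176), (7.375,7).
By the shoelace formula its area is 8.14.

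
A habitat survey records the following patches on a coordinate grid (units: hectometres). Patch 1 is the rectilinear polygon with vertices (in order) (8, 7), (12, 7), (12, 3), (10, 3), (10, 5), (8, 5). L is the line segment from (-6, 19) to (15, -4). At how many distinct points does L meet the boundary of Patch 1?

0

The segment lies entirely outside Patch 1 and never meets its boundary.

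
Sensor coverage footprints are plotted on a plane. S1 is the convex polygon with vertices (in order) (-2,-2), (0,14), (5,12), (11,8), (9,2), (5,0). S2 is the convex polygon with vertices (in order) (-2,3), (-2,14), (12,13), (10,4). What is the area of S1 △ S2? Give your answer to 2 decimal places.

|S1| = 130, |S2| = 130, |S1∩S2| = 89.8161.
|S1 △ S2| = |S1| + |S2| − 2·|S1∩S2| = 130 + 130 − 179.6321 = 80.37.

80.37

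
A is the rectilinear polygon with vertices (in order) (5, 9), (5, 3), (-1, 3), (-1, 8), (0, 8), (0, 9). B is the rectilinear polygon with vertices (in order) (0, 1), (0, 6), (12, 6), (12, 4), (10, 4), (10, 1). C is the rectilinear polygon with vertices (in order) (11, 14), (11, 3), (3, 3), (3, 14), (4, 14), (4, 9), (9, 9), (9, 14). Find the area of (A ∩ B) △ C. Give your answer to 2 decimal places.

|A ∩ B| = 15.
|(A ∩ B) ∩ C| = 6.
|(A ∩ B) △ C| = 15 + 63 − 12 = 66.00.

66.00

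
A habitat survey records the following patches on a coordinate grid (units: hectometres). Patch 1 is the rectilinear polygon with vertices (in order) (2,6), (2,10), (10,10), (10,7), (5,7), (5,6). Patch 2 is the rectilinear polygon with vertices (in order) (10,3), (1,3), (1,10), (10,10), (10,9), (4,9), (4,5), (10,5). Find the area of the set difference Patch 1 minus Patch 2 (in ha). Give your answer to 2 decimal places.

|Patch 1| = 27, |Patch 1∩Patch 2| = 14.
|Patch 1 ∖ Patch 2| = |Patch 1| − |Patch 1∩Patch 2| = 27 − 14 = 13.00.

13.00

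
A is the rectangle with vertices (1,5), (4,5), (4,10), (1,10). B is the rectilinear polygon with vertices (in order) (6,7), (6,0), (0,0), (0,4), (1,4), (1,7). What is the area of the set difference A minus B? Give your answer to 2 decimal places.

9.00

|A| = 15, |A∩B| = 6.
|A ∖ B| = |A| − |A∩B| = 15 − 6 = 9.00.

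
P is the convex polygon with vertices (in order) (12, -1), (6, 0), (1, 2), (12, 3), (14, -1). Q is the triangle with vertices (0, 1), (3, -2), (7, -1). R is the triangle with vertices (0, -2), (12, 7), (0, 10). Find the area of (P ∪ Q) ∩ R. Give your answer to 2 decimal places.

5.19

|P ∪ Q| = 37.
|(P ∪ Q) ∩ R| = 5.19.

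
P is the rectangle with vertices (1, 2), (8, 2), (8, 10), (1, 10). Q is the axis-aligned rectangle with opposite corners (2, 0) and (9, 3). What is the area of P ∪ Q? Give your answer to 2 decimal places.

71.00

By inclusion–exclusion:
Individual areas: |P| = 56, |Q| = 21.
|P∩Q|: x∈[2,8], y∈[2,3] → 6·1 = 6.
|P ∪ Q| = 77 − 6 = 71.00.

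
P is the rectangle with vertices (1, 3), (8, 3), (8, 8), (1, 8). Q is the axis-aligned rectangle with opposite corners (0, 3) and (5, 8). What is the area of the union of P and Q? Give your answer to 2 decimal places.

By inclusion–exclusion:
Individual areas: |P| = 35, |Q| = 25.
|P∩Q|: x∈[1,5], y∈[3,8] → 4·5 = 20.
|P ∪ Q| = 60 − 20 = 40.00.

40.00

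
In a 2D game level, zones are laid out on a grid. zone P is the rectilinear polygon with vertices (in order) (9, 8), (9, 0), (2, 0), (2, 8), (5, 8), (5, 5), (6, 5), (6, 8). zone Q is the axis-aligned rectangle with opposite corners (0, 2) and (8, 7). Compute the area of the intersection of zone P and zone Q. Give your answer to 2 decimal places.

28.00

The intersection is the polygon with vertices (2,7), (5,7), (5,5), (6,5), (6,7), (8,7), (8,2), (2,2).
By the shoelace formula its area is 28.00.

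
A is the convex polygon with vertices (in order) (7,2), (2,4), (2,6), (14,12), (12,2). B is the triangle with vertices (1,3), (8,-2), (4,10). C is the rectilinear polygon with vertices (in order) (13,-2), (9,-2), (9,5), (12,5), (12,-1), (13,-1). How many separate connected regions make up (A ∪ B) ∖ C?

1

(A ∪ B) ∖ C is a single connected region.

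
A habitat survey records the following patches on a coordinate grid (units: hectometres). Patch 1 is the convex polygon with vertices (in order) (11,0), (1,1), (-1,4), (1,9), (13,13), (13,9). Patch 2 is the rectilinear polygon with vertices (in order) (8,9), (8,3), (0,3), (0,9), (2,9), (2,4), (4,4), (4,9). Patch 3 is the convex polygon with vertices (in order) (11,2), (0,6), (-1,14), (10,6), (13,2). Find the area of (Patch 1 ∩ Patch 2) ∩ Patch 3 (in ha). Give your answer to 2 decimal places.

|Patch 1 ∩ Patch 2| = 36.75.
|(Patch 1 ∩ Patch 2) ∩ Patch 3| = 24.56.

24.56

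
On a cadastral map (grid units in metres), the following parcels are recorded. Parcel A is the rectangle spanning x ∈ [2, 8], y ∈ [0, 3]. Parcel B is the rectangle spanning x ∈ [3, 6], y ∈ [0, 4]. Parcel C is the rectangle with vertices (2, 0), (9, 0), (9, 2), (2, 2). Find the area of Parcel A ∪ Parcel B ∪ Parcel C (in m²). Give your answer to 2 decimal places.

23.00

By inclusion–exclusion:
Individual areas: |Parcel A| = 18, |Parcel B| = 12, |Parcel C| = 14.
|Parcel A∩Parcel B|: x∈[3,6], y∈[0,3] → 3·3 = 9.
|Parcel A∩Parcel C|: x∈[2,8], y∈[0,2] → 6·2 = 12.
|Parcel B∩Parcel C|: x∈[3,6], y∈[0,2] → 3·2 = 6.
|Parcel A∩Parcel B∩Parcel C| = 6.
|Parcel A ∪ Parcel B ∪ Parcel C| = 44 − 27 + 6 = 23.00.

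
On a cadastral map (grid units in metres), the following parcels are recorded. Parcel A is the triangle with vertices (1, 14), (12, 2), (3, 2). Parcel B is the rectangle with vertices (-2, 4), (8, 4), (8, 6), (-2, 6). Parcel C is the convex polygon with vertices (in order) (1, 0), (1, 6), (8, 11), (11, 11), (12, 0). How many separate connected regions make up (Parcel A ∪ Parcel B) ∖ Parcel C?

3

(Parcel A ∪ Parcel B) ∖ Parcel C splits into 3 disjoint pieces (area 0.02, area 6, area 12.9607).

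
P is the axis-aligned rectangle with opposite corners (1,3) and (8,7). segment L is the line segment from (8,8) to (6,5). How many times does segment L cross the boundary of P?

1

The segment meets the boundary at (7.333,7).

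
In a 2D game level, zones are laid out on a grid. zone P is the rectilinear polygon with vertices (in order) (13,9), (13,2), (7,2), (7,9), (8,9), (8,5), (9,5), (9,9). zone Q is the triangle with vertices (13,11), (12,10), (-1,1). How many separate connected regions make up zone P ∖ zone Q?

3

zone P ∖ zone Q splits into 3 disjoint pieces (area 35.047, area 1.9286, area 0.5143).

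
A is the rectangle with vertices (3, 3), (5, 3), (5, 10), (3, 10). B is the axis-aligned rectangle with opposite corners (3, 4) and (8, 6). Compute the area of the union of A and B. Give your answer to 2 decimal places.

By inclusion–exclusion:
Individual areas: |A| = 14, |B| = 10.
|A∩B|: x∈[3,5], y∈[4,6] → 2·2 = 4.
|A ∪ B| = 24 − 4 = 20.00.

20.00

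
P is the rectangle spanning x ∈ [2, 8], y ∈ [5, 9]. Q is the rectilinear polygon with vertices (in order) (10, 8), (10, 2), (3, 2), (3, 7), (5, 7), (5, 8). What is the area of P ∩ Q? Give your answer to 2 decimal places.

The intersection is the polygon with vertices (8,5), (3,5), (3,7), (5,7), (5,8), (8,8).
By the shoelace formula its area is 13.00.

13.00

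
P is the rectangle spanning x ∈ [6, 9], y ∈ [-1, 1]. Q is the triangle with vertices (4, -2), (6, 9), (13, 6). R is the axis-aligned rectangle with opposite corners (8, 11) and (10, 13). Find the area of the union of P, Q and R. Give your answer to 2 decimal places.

50.66

By inclusion–exclusion:
Individual areas: |P| = 6, |Q| = 41.5, |R| = 4.
|P∩Q| = 0.8403.
|P∩R| = 0 (no overlap).
|Q∩R| = 0.
|P∩Q∩R| = 0.
|P ∪ Q ∪ R| = 51.5 − 0.8403 + 0 = 50.66.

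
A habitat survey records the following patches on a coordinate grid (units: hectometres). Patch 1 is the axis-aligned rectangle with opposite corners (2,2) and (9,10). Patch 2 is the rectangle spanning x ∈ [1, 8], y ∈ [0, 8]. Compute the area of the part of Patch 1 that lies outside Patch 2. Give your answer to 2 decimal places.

|Patch 1∩Patch 2|: x∈[2,8], y∈[2,8] → 6·6 = 36.
|Patch 1| = 56.
|Patch 1 ∖ Patch 2| = |Patch 1| − |Patch 1∩Patch 2| = 56 − 36 = 20.00.

20.00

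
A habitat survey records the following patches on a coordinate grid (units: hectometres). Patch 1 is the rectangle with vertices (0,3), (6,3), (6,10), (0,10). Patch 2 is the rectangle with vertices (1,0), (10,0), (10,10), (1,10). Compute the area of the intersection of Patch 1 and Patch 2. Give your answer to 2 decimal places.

|Patch 1∩Patch 2|: x∈[1,6], y∈[3,10] → 5·7 = 35.

35.00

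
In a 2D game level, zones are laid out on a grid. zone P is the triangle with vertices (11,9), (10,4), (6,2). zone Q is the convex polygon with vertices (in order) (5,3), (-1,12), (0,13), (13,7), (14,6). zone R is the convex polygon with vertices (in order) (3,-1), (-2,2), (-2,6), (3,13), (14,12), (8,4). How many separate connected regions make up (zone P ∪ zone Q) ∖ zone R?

(zone P ∪ zone Q) ∖ zone R splits into 2 disjoint pieces (area 12.1357, area 5.4897).

2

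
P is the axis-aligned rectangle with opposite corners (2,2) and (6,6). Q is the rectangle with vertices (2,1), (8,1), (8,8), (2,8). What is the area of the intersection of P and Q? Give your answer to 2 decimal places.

|P∩Q|: x∈[2,6], y∈[2,6] → 4·4 = 16.

16.00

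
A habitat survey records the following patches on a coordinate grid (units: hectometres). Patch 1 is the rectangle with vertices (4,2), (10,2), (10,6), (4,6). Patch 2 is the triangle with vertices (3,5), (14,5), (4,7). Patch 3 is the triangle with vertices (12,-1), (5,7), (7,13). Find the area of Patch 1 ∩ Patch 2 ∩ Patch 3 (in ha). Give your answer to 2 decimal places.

3.34

The intersection is the polygon with vertices (6.75,5), (5.875,6), (9,6), (9.539,5.892), (9.857,5).
By the shoelace formula its area is 3.34.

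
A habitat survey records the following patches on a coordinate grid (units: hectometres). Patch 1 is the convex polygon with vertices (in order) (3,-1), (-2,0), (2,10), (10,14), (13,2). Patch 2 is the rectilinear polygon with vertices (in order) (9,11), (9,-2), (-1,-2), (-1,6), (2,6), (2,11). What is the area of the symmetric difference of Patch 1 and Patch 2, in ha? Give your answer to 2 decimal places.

63.40

|Patch 1| = 137.5, |Patch 2| = 115, |Patch 1∩Patch 2| = 94.55.
|Patch 1 △ Patch 2| = |Patch 1| + |Patch 2| − 2·|Patch 1∩Patch 2| = 137.5 + 115 − 189.1 = 63.40.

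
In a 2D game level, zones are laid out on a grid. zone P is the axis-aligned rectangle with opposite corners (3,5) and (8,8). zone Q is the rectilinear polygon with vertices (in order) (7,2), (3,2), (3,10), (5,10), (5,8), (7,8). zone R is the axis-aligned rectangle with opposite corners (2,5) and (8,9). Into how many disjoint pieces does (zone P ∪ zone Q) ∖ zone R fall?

(zone P ∪ zone Q) ∖ zone R splits into 2 disjoint pieces (area 12, area 2).

2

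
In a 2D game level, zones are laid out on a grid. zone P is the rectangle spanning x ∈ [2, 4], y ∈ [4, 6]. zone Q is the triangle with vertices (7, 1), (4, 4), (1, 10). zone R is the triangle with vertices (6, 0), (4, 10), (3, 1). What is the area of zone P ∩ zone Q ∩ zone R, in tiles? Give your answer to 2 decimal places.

The intersection is the polygon with vertices (3.454,5.091), (3.556,6), (3.667,6), (4,5.5), (4,4).
By the shoelace formula its area is 0.66.

0.66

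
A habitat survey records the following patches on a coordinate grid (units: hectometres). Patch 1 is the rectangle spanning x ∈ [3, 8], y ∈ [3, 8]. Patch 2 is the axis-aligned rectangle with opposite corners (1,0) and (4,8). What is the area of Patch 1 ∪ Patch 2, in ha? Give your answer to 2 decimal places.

By inclusion–exclusion:
Individual areas: |Patch 1| = 25, |Patch 2| = 24.
|Patch 1∩Patch 2|: x∈[3,4], y∈[3,8] → 1·5 = 5.
|Patch 1 ∪ Patch 2| = 49 − 5 = 44.00.

44.00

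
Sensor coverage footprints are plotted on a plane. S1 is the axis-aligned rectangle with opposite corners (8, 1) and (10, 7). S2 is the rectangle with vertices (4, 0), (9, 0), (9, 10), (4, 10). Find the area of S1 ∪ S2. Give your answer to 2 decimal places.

By inclusion–exclusion:
Individual areas: |S1| = 12, |S2| = 50.
|S1∩S2|: x∈[8,9], y∈[1,7] → 1·6 = 6.
|S1 ∪ S2| = 62 − 6 = 56.00.

56.00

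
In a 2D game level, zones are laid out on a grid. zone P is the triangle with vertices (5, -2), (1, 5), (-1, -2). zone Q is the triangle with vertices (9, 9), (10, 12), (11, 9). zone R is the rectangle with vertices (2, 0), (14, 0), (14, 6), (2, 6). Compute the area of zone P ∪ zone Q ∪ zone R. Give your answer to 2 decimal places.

By inclusion–exclusion:
Individual areas: |zone P| = 21, |zone Q| = 3, |zone R| = 72.
|zone P∩zone Q| = 0.
|zone P∩zone R| = 3.0179.
|zone Q∩zone R| = 0.
|zone P∩zone Q∩zone R| = 0.
|zone P ∪ zone Q ∪ zone R| = 96 − 3.0179 + 0 = 92.98.

92.98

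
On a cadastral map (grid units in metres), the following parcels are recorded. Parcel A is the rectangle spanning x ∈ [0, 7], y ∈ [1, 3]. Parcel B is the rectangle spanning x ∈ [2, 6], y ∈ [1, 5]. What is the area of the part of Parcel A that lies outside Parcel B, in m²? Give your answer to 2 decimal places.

|Parcel A∩Parcel B|: x∈[2,6], y∈[1,3] → 4·2 = 8.
|Parcel A| = 14.
|Parcel A ∖ Parcel B| = |Parcel A| − |Parcel A∩Parcel B| = 14 − 8 = 6.00.

6.00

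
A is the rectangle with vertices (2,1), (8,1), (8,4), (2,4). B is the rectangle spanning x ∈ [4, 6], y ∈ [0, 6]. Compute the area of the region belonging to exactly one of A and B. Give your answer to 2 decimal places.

18.00

|A∩B|: x∈[4,6], y∈[1,4] → 2·3 = 6.
|A △ B| = |A| + |B| − 2·|A∩B| = 18 + 12 − 12 = 18.00.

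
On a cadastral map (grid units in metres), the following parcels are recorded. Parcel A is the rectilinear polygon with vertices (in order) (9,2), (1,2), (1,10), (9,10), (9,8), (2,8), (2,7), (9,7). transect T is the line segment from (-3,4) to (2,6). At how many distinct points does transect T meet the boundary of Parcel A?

The segment meets the boundary at (1,5.6).

1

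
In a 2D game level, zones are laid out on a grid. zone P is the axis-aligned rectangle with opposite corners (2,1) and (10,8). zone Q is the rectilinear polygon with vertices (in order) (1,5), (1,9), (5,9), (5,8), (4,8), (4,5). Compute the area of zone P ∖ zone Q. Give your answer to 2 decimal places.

|zone P| = 56, |zone P∩zone Q| = 6.
|zone P ∖ zone Q| = |zone P| − |zone P∩zone Q| = 56 − 6 = 50.00.

50.00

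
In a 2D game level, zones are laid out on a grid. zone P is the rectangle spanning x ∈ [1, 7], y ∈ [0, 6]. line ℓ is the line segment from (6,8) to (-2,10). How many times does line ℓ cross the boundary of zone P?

0

The segment lies entirely outside zone P and never meets its boundary.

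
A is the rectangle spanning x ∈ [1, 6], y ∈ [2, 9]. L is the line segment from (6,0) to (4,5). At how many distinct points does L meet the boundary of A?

The segment meets the boundary at (5.2,2).

1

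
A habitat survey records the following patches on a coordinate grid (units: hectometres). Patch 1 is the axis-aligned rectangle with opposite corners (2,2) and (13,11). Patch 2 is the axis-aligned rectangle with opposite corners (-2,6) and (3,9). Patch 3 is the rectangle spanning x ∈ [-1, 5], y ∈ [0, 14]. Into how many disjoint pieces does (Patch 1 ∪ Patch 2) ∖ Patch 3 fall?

(Patch 1 ∪ Patch 2) ∖ Patch 3 splits into 2 disjoint pieces (area 72, area 3).

2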